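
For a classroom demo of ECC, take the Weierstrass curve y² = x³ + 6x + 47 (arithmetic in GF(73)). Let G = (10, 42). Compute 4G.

(7, 33)

Repeated addition: build up to 4G.
2G: tangent at (10, 42): λ = (3·10² + 6)/(2·42) ≡ 14/11. 11⁻¹ ≡ 20 (mod 73), so λ ≡ 14·20 ≡ 61.
  x = λ² - 10 - 10 = 3721 - 20 ≡ 51; y = λ·(10 - 51) - 42 ≡ 12. → (51, 12)
3G: (51, 12) + (10, 42). λ = (42 - 12)/(10 - 51) ≡ 30/32 mod 73. 32⁻¹ ≡ 16 (mod 73) since 32·16 = 512 ≡ 1, so λ ≡ 42.
  x = λ² - 51 - 10 = 1764 - 61 ≡ 24; y = λ·(51 - 24) - 12 ≡ 27. → (24, 27)
4G: (24, 27) + (10, 42). λ = (42 - 27)/(10 - 24) ≡ 15/59 mod 73. 59⁻¹ ≡ 26 (mod 73) since 59·26 = 1534 ≡ 1, so λ ≡ 25.
  x = λ² - 24 - 10 = 625 - 34 ≡ 7; y = λ·(24 - 7) - 27 ≡ 33. → (7, 33)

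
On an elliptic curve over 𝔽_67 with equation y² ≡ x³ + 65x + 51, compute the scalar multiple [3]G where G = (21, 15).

Repeated addition: build up to 3G.
2G: tangent at (21, 15): λ = (3·21² + 65)/(2·15) ≡ 48/30. 30⁻¹ ≡ 38 (mod 67) since 30·38 = 1140 ≡ 1, so λ ≡ 48·38 ≡ 15.
  x = λ² - 21 - 21 = 225 - 42 ≡ 49; y = λ·(21 - 49) - 15 ≡ 34. → (49, 34)
3G: (49, 34) + (21, 15). λ = (15 - 34)/(21 - 49) ≡ 48/39 mod 67. 39⁻¹ ≡ 55 (mod 67), so λ ≡ 27.
  x = λ² - 49 - 21 = 729 - 70 ≡ 56; y = λ·(49 - 56) - 34 ≡ 45. → (56, 45)

(56, 45)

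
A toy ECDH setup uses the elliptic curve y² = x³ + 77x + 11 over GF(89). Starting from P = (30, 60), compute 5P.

(36, 69)

Repeated addition: build up to 5P.
2P: tangent at (30, 60): λ = (3·30² + 77)/(2·60) ≡ 18/31. 31⁻¹ ≡ 23 (mod 89) since 31·23 = 713 ≡ 1, so λ ≡ 18·23 ≡ 58.
  x = λ² - 30 - 30 = 3364 - 60 ≡ 11; y = λ·(30 - 11) - 60 ≡ 63. → (11, 63)
3P: (11, 63) + (30, 60). λ = (60 - 63)/(30 - 11) ≡ 86/19 mod 89. 19⁻¹ ≡ 75 (mod 89), so λ ≡ 42.
  x = λ² - 11 - 30 = 1764 - 41 ≡ 32; y = λ·(11 - 32) - 63 ≡ 34. → (32, 34)
4P: (32, 34) + (30, 60). λ = (60 - 34)/(30 - 32) ≡ 26/87 mod 89. 87⁻¹ ≡ 44 (mod 89), so λ ≡ 76.
  x = λ² - 32 - 30 = 5776 - 62 ≡ 18; y = λ·(32 - 18) - 34 ≡ 51. → (18, 51)
5P: (18, 51) + (30, 60). λ = (60 - 51)/(30 - 18) ≡ 9/12 mod 89. 12⁻¹ ≡ 52 (mod 89), so λ ≡ 23.
  x = λ² - 18 - 30 = 529 - 48 ≡ 36; y = λ·(18 - 36) - 51 ≡ 69. → (36, 69)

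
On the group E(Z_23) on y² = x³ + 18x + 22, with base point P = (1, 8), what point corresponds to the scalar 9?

Repeated addition: build up to 9P.
2P: tangent at (1, 8): λ = (3·1² + 18)/(2·8) ≡ 21/16. 16⁻¹ ≡ 13 (mod 23), so λ ≡ 21·13 ≡ 20.
  x = λ² - 1 - 1 = 400 - 2 ≡ 7; y = λ·(1 - 7) - 8 ≡ 10. → (7, 10)
3P: (7, 10) + (1, 8). λ = (8 - 10)/(1 - 7) ≡ 21/17 mod 23. 17⁻¹ ≡ 19 (mod 23), so λ ≡ 8.
  x = λ² - 7 - 1 = 64 - 8 ≡ 10; y = λ·(7 - 10) - 10 ≡ 12. → (10, 12)
4P: (10, 12) + (1, 8). λ = (8 - 12)/(1 - 10) ≡ 19/14 mod 23. 14⁻¹ ≡ 5 (mod 23), so λ ≡ 3.
  x = λ² - 10 - 1 = 9 - 11 ≡ 21; y = λ·(10 - 21) - 12 ≡ 1. → (21, 1)
5P: (21, 1) + (1, 8). λ = (8 - 1)/(1 - 21) ≡ 7/3 mod 23. 3⁻¹ ≡ 8 (mod 23) since 3·8 = 24 ≡ 1, so λ ≡ 10.
  x = λ² - 21 - 1 = 100 - 22 ≡ 9; y = λ·(21 - 9) - 1 ≡ 4. → (9, 4)
6P: (9, 4) + (1, 8). λ = (8 - 4)/(1 - 9) ≡ 4/15 mod 23. 15⁻¹ ≡ 20 (mod 23), so λ ≡ 11.
  x = λ² - 9 - 1 = 121 - 10 ≡ 19; y = λ·(9 - 19) - 4 ≡ 1. → (19, 1)
7P: (19, 1) + (1, 8). λ = (8 - 1)/(1 - 19) ≡ 7/5 mod 23. 5⁻¹ ≡ 14 (mod 23) since 5·14 = 70 ≡ 1, so λ ≡ 6.
  x = λ² - 19 - 1 = 36 - 20 ≡ 16; y = λ·(19 - 16) - 1 ≡ 17. → (16, 17)
8P: (16, 17) + (1, 8). λ = (8 - 17)/(1 - 16) ≡ 14/8 mod 23. 8⁻¹ ≡ 3 (mod 23) since 8·3 = 24 ≡ 1, so λ ≡ 19.
  x = λ² - 16 - 1 = 361 - 17 ≡ 22; y = λ·(16 - 22) - 17 ≡ 7. → (22, 7)
9P: (22, 7) + (1, 8). λ = (8 - 7)/(1 - 22) ≡ 1/2 mod 23. 2⁻¹ ≡ 12 (mod 23), so λ ≡ 12.
  x = λ² - 22 - 1 = 144 - 23 ≡ 6; y = λ·(22 - 6) - 7 ≡ 1. → (6, 1)

(6, 1)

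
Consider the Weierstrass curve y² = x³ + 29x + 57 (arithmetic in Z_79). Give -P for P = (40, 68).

(40, 11)

-(40, 68) = (40, -68 mod 79) = (40, 11).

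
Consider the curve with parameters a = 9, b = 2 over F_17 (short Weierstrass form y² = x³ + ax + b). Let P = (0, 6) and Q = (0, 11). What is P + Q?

The two points share x = 0 and their y-coordinates satisfy 6 + 11 ≡ 0 (mod 17), so they are inverses. Their sum is ∞.

O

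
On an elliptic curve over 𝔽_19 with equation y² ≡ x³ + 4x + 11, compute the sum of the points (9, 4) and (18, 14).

(12, 18)

(9, 4) + (18, 14). λ = (14 - 4)/(18 - 9) ≡ 10/9 mod 19. 9⁻¹ ≡ 17 (mod 19) since 9·17 = 153 ≡ 1, so λ ≡ 18.
  x = λ² - 9 - 18 = 324 - 27 ≡ 12; y = λ·(9 - 12) - 4 ≡ 18. → (12, 18)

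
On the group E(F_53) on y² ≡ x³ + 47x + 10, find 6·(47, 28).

Write Q = (47, 28).
Repeated addition: build up to 6Q.
2Q: tangent at (47, 28): λ = (3·47² + 47)/(2·28) ≡ 49/3. 3⁻¹ ≡ 18 (mod 53) since 3·18 = 54 ≡ 1, so λ ≡ 49·18 ≡ 34.
  x = λ² - 47 - 47 = 1156 - 94 ≡ 2; y = λ·(47 - 2) - 28 ≡ 18. → (2, 18)
3Q: (2, 18) + (47, 28). λ = (28 - 18)/(47 - 2) ≡ 10/45 mod 53. 45⁻¹ ≡ 33 (mod 53), so λ ≡ 12.
  x = λ² - 2 - 47 = 144 - 49 ≡ 42; y = λ·(2 - 42) - 18 ≡ 32. → (42, 32)
4Q: (42, 32) + (47, 28). λ = (28 - 32)/(47 - 42) ≡ 49/5 mod 53. 5⁻¹ ≡ 32 (mod 53), so λ ≡ 31.
  x = λ² - 42 - 47 = 961 - 89 ≡ 24; y = λ·(42 - 24) - 32 ≡ 49. → (24, 49)
5Q: (24, 49) + (47, 28). λ = (28 - 49)/(47 - 24) ≡ 32/23 mod 53. 23⁻¹ ≡ 30 (mod 53) since 23·30 = 690 ≡ 1, so λ ≡ 6.
  x = λ² - 24 - 47 = 36 - 71 ≡ 18; y = λ·(24 - 18) - 49 ≡ 40. → (18, 40)
6Q: (18, 40) + (47, 28). λ = (28 - 40)/(47 - 18) ≡ 41/29 mod 53. 29⁻¹ ≡ 11 (mod 53) since 29·11 = 319 ≡ 1, so λ ≡ 27.
  x = λ² - 18 - 47 = 729 - 65 ≡ 28; y = λ·(18 - 28) - 40 ≡ 8. → (28, 8)

(28, 8)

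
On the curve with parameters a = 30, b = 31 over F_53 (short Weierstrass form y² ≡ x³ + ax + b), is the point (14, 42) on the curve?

y² = 42² ≡ 15; x³ + 30x + 31 = 3195 ≡ 15 (mod 53). 15 = 15.

yes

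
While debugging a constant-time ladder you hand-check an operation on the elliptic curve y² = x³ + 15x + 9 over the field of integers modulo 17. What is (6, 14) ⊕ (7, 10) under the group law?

(6, 14) + (7, 10). λ = (10 - 14)/(7 - 6) ≡ 13/1 mod 17. 1⁻¹ ≡ 1 (mod 17) since 1·1 = 1 ≡ 1, so λ ≡ 13.
  x = λ² - 6 - 7 = 169 - 13 ≡ 3; y = λ·(6 - 3) - 14 ≡ 8. → (3, 8)

(3, 8)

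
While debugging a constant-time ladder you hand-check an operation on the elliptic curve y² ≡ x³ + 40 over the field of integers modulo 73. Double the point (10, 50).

tangent at (10, 50): λ = (3·10² + 0)/(2·50) ≡ 8/27. 27⁻¹ ≡ 46 (mod 73), so λ ≡ 8·46 ≡ 3.
  x = λ² - 10 - 10 = 9 - 20 ≡ 62; y = λ·(10 - 62) - 50 ≡ 13. → (62, 13)

(62, 13)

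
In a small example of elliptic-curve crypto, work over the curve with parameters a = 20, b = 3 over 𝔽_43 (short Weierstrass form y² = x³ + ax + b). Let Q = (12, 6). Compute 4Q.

Double-and-add on 4 = (100)₂. Start with Q = (12, 6) for the leading 1-bit.
double: tangent at (12, 6): λ = (3·12² + 20)/(2·6) ≡ 22/12. 12⁻¹ ≡ 18 (mod 43), so λ ≡ 22·18 ≡ 9.
  x = λ² - 12 - 12 = 81 - 24 ≡ 14; y = λ·(12 - 14) - 6 ≡ 19. → (14, 19)
double: tangent at (14, 19): λ = (3·14² + 20)/(2·19) ≡ 6/38. 38⁻¹ ≡ 17 (mod 43), so λ ≡ 6·17 ≡ 16.
  x = λ² - 14 - 14 = 256 - 28 ≡ 13; y = λ·(14 - 13) - 19 ≡ 40. → (13, 40)

(13, 40)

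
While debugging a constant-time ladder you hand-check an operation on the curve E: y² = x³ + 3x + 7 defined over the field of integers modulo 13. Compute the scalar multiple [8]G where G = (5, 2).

Repeated addition: build up to 8G.
2G: tangent at (5, 2): λ = (3·5² + 3)/(2·2) ≡ 0/4. 4⁻¹ ≡ 10 (mod 13), so λ ≡ 0·10 ≡ 0.
  x = λ² - 5 - 5 = 0 - 10 ≡ 3; y = λ·(5 - 3) - 2 ≡ 11. → (3, 11)
3G: (3, 11) + (5, 2). λ = (2 - 11)/(5 - 3) ≡ 4/2 mod 13. 2⁻¹ ≡ 7 (mod 13), so λ ≡ 2.
  x = λ² - 3 - 5 = 4 - 8 ≡ 9; y = λ·(3 - 9) - 11 ≡ 3. → (9, 3)
4G: (9, 3) + (5, 2). λ = (2 - 3)/(5 - 9) ≡ 12/9 mod 13. 9⁻¹ ≡ 3 (mod 13), so λ ≡ 10.
  x = λ² - 9 - 5 = 100 - 14 ≡ 8; y = λ·(9 - 8) - 3 ≡ 7. → (8, 7)
5G: (8, 7) + (5, 2). λ = (2 - 7)/(5 - 8) ≡ 8/10 mod 13. 10⁻¹ ≡ 4 (mod 13), so λ ≡ 6.
  x = λ² - 8 - 5 = 36 - 13 ≡ 10; y = λ·(8 - 10) - 7 ≡ 7. → (10, 7)
6G: (10, 7) + (5, 2). λ = (2 - 7)/(5 - 10) ≡ 8/8 mod 13. 8⁻¹ ≡ 5 (mod 13) since 8·5 = 40 ≡ 1, so λ ≡ 1.
  x = λ² - 10 - 5 = 1 - 15 ≡ 12; y = λ·(10 - 12) - 7 ≡ 4. → (12, 4)
7G: (12, 4) + (5, 2). λ = (2 - 4)/(5 - 12) ≡ 11/6 mod 13. 6⁻¹ ≡ 11 (mod 13), so λ ≡ 4.
  x = λ² - 12 - 5 = 16 - 17 ≡ 12; y = λ·(12 - 12) - 4 ≡ 9. → (12, 9)
8G: (12, 9) + (5, 2). λ = (2 - 9)/(5 - 12) ≡ 6/6 mod 13. 6⁻¹ ≡ 11 (mod 13), so λ ≡ 1.
  x = λ² - 12 - 5 = 1 - 17 ≡ 10; y = λ·(12 - 10) - 9 ≡ 6. → (10, 6)

(10, 6)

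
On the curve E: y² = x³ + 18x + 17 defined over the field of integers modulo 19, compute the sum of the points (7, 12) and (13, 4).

(7, 12) + (13, 4). λ = (4 - 12)/(13 - 7) ≡ 11/6 mod 19. 6⁻¹ ≡ 16 (mod 19), so λ ≡ 5.
  x = λ² - 7 - 13 = 25 - 20 ≡ 5; y = λ·(7 - 5) - 12 ≡ 17. → (5, 17)

(5, 17)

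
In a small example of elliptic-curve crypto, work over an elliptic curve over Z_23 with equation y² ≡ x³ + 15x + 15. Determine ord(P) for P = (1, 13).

7

2P: tangent at (1, 13): λ = (3·1² + 15)/(2·13) ≡ 18/3. 3⁻¹ ≡ 8 (mod 23), so λ ≡ 18·8 ≡ 6.
  x = λ² - 1 - 1 = 36 - 2 ≡ 11; y = λ·(1 - 11) - 13 ≡ 19. → (11, 19)
3P: (11, 19) + (1, 13). λ = (13 - 19)/(1 - 11) ≡ 17/13 mod 23. 13⁻¹ ≡ 16 (mod 23), so λ ≡ 19.
  x = λ² - 11 - 1 = 361 - 12 ≡ 4; y = λ·(11 - 4) - 19 ≡ 22. → (4, 22)
4P: (4, 22) + (1, 13). λ = (13 - 22)/(1 - 4) ≡ 14/20 mod 23. 20⁻¹ ≡ 15 (mod 23) since 20·15 = 300 ≡ 1, so λ ≡ 3.
  x = λ² - 4 - 1 = 9 - 5 ≡ 4; y = λ·(4 - 4) - 22 ≡ 1. → (4, 1)
5P: (4, 1) + (1, 13). λ = (13 - 1)/(1 - 4) ≡ 12/20 mod 23. 20⁻¹ ≡ 15 (mod 23), so λ ≡ 19.
  x = λ² - 4 - 1 = 361 - 5 ≡ 11; y = λ·(4 - 11) - 1 ≡ 4. → (11, 4)
6P: (11, 4) + (1, 13). λ = (13 - 4)/(1 - 11) ≡ 9/13 mod 23. 13⁻¹ ≡ 16 (mod 23), so λ ≡ 6.
  x = λ² - 11 - 1 = 36 - 12 ≡ 1; y = λ·(11 - 1) - 4 ≡ 10. → (1, 10)
7P: (1, 10) + (1, 13): same x and y₁ ≡ -y₂, so the sum is ∞.
7P = ∞, so the order is 7.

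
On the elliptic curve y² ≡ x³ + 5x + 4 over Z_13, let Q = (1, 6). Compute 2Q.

(10, 1)

tangent at (1, 6): λ = (3·1² + 5)/(2·6) ≡ 8/12. 12⁻¹ ≡ 12 (mod 13), so λ ≡ 8·12 ≡ 5.
  x = λ² - 1 - 1 = 25 - 2 ≡ 10; y = λ·(1 - 10) - 6 ≡ 1. → (10, 1)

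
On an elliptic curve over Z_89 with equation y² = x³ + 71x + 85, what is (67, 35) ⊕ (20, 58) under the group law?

(19, 4)

(67, 35) + (20, 58). λ = (58 - 35)/(20 - 67) ≡ 23/42 mod 89. 42⁻¹ ≡ 53 (mod 89), so λ ≡ 62.
  x = λ² - 67 - 20 = 3844 - 87 ≡ 19; y = λ·(67 - 19) - 35 ≡ 4. → (19, 4)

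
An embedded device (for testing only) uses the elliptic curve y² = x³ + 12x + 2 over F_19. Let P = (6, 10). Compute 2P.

tangent at (6, 10): λ = (3·6² + 12)/(2·10) ≡ 6/1. 1⁻¹ ≡ 1 (mod 19), so λ ≡ 6·1 ≡ 6.
  x = λ² - 6 - 6 = 36 - 12 ≡ 5; y = λ·(6 - 5) - 10 ≡ 15. → (5, 15)

(5, 15)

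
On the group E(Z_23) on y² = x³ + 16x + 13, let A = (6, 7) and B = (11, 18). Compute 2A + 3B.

(13, 7)

First 2A:
Repeated addition: build up to 2A.
2A: tangent at (6, 7): λ = (3·6² + 16)/(2·7) ≡ 9/14. 14⁻¹ ≡ 5 (mod 23), so λ ≡ 9·5 ≡ 22.
  x = λ² - 6 - 6 = 484 - 12 ≡ 12; y = λ·(6 - 12) - 7 ≡ 22. → (12, 22)
2A = (12, 22).
Next 3B:
Repeated addition: build up to 3B.
2B: tangent at (11, 18): λ = (3·11² + 16)/(2·18) ≡ 11/13. 13⁻¹ ≡ 16 (mod 23), so λ ≡ 11·16 ≡ 15.
  x = λ² - 11 - 11 = 225 - 22 ≡ 19; y = λ·(11 - 19) - 18 ≡ 0. → (19, 0)
3B: (19, 0) + (11, 18). λ = (18 - 0)/(11 - 19) ≡ 18/15 mod 23. 15⁻¹ ≡ 20 (mod 23) since 15·20 = 300 ≡ 1, so λ ≡ 15.
  x = λ² - 19 - 11 = 225 - 30 ≡ 11; y = λ·(19 - 11) - 0 ≡ 5. → (11, 5)
3B = (11, 5).
Finally 2A + 3B:
(12, 22) + (11, 5). λ = (5 - 22)/(11 - 12) ≡ 6/22 mod 23. 22⁻¹ ≡ 22 (mod 23), so λ ≡ 17.
  x = λ² - 12 - 11 = 289 - 23 ≡ 13; y = λ·(12 - 13) - 22 ≡ 7. → (13, 7)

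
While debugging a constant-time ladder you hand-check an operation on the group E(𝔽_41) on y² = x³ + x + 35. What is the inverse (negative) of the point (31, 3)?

-(31, 3) = (31, -3 mod 41) = (31, 38).

(31, 38)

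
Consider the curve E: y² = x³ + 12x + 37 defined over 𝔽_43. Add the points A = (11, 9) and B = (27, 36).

(11, 9) + (27, 36). λ = (36 - 9)/(27 - 11) ≡ 27/16 mod 43. 16⁻¹ ≡ 35 (mod 43), so λ ≡ 42.
  x = λ² - 11 - 27 = 1764 - 38 ≡ 6; y = λ·(11 - 6) - 9 ≡ 29. → (6, 29)

(6, 29)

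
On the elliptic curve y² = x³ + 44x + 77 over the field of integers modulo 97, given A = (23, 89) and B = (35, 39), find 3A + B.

First 3A:
Repeated addition: build up to 3A.
2A: tangent at (23, 89): λ = (3·23² + 44)/(2·89) ≡ 79/81. 81⁻¹ ≡ 6 (mod 97), so λ ≡ 79·6 ≡ 86.
  x = λ² - 23 - 23 = 7396 - 46 ≡ 75; y = λ·(23 - 75) - 89 ≡ 95. → (75, 95)
3A: (75, 95) + (23, 89). λ = (89 - 95)/(23 - 75) ≡ 91/45 mod 97. 45⁻¹ ≡ 69 (mod 97) since 45·69 = 3105 ≡ 1, so λ ≡ 71.
  x = λ² - 75 - 23 = 5041 - 98 ≡ 93; y = λ·(75 - 93) - 95 ≡ 82. → (93, 82)
3A = (93, 82).
Finally 3A + B:
(93, 82) + (35, 39). λ = (39 - 82)/(35 - 93) ≡ 54/39 mod 97. 39⁻¹ ≡ 5 (mod 97), so λ ≡ 76.
  x = λ² - 93 - 35 = 5776 - 128 ≡ 22; y = λ·(93 - 22) - 82 ≡ 76. → (22, 76)

(22, 76)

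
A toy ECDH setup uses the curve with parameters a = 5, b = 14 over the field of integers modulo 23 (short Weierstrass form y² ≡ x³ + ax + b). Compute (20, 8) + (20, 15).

The two points share x = 20 and their y-coordinates satisfy 8 + 15 ≡ 0 (mod 23), so they are inverses. Their sum is ∞.

O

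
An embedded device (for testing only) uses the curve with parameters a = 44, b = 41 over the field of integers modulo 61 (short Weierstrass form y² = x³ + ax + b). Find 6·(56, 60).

O

Write Q = (56, 60).
Double-and-add on 6 = (110)₂. Start with Q = (56, 60) for the leading 1-bit.
double: tangent at (56, 60): λ = (3·56² + 44)/(2·60) ≡ 58/59. 59⁻¹ ≡ 30 (mod 61), so λ ≡ 58·30 ≡ 32.
  x = λ² - 56 - 56 = 1024 - 112 ≡ 58; y = λ·(56 - 58) - 60 ≡ 59. → (58, 59)
add Q: (58, 59) + (56, 60). λ = (60 - 59)/(56 - 58) ≡ 1/59 mod 61. 59⁻¹ ≡ 30 (mod 61), so λ ≡ 30.
  x = λ² - 58 - 56 = 900 - 114 ≡ 54; y = λ·(58 - 54) - 59 ≡ 0. → (54, 0)
double: (54, 0) + (54, 0): same x and y₁ ≡ -y₂, so the sum is O.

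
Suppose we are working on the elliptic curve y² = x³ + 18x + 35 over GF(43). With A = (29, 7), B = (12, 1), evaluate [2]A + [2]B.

(23, 24)

First 2A:
Repeated addition: build up to 2A.
2A: tangent at (29, 7): λ = (3·29² + 18)/(2·7) ≡ 4/14. 14⁻¹ ≡ 40 (mod 43), so λ ≡ 4·40 ≡ 31.
  x = λ² - 29 - 29 = 961 - 58 ≡ 0; y = λ·(29 - 0) - 7 ≡ 32. → (0, 32)
2A = (0, 32).
Next 2B:
Repeated addition: build up to 2B.
2B: tangent at (12, 1): λ = (3·12² + 18)/(2·1) ≡ 20/2. 2⁻¹ ≡ 22 (mod 43), so λ ≡ 20·22 ≡ 10.
  x = λ² - 12 - 12 = 100 - 24 ≡ 33; y = λ·(12 - 33) - 1 ≡ 4. → (33, 4)
2B = (33, 4).
Finally 2A + 2B:
(0, 32) + (33, 4). λ = (4 - 32)/(33 - 0) ≡ 15/33 mod 43. 33⁻¹ ≡ 30 (mod 43), so λ ≡ 20.
  x = λ² - 0 - 33 = 400 - 33 ≡ 23; y = λ·(0 - 23) - 32 ≡ 24. → (23, 24)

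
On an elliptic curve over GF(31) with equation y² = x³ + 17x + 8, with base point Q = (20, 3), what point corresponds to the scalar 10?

Double-and-add on 10 = (1010)₂. Start with Q = (20, 3) for the leading 1-bit.
double: tangent at (20, 3): λ = (3·20² + 17)/(2·3) ≡ 8/6. 6⁻¹ ≡ 26 (mod 31), so λ ≡ 8·26 ≡ 22.
  x = λ² - 20 - 20 = 484 - 40 ≡ 10; y = λ·(20 - 10) - 3 ≡ 0. → (10, 0)
double: (10, 0) + (10, 0): same x and y₁ ≡ -y₂, so the sum is 𝒪.
add Q: 𝒪 + (20, 3) = (20, 3) (identity).
double: tangent at (20, 3): λ = (3·20² + 17)/(2·3) ≡ 8/6. 6⁻¹ ≡ 26 (mod 31), so λ ≡ 8·26 ≡ 22.
  x = λ² - 20 - 20 = 484 - 40 ≡ 10; y = λ·(20 - 10) - 3 ≡ 0. → (10, 0)

(10, 0)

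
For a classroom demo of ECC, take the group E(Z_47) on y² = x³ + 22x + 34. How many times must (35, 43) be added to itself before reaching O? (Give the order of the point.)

6

2P: tangent at (35, 43): λ = (3·35² + 22)/(2·43) ≡ 31/39. 39⁻¹ ≡ 41 (mod 47), so λ ≡ 31·41 ≡ 2.
  x = λ² - 35 - 35 = 4 - 70 ≡ 28; y = λ·(35 - 28) - 43 ≡ 18. → (28, 18)
3P: (28, 18) + (35, 43). λ = (43 - 18)/(35 - 28) ≡ 25/7 mod 47. 7⁻¹ ≡ 27 (mod 47), so λ ≡ 17.
  x = λ² - 28 - 35 = 289 - 63 ≡ 38; y = λ·(28 - 38) - 18 ≡ 0. → (38, 0)
4P: (38, 0) + (35, 43). λ = (43 - 0)/(35 - 38) ≡ 43/44 mod 47. 44⁻¹ ≡ 31 (mod 47) since 44·31 = 1364 ≡ 1, so λ ≡ 17.
  x = λ² - 38 - 35 = 289 - 73 ≡ 28; y = λ·(38 - 28) - 0 ≡ 29. → (28, 29)
5P: (28, 29) + (35, 43). λ = (43 - 29)/(35 - 28) ≡ 14/7 mod 47. 7⁻¹ ≡ 27 (mod 47) since 7·27 = 189 ≡ 1, so λ ≡ 2.
  x = λ² - 28 - 35 = 4 - 63 ≡ 35; y = λ·(28 - 35) - 29 ≡ 4. → (35, 4)
6P: (35, 4) + (35, 43): same x and y₁ ≡ -y₂, so the sum is O.
6P = O, so the order is 6.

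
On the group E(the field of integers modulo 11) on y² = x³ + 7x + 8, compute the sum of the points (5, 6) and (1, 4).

(5, 6) + (1, 4). λ = (4 - 6)/(1 - 5) ≡ 9/7 mod 11. 7⁻¹ ≡ 8 (mod 11), so λ ≡ 6.
  x = λ² - 5 - 1 = 36 - 6 ≡ 8; y = λ·(5 - 8) - 6 ≡ 9. → (8, 9)

(8, 9)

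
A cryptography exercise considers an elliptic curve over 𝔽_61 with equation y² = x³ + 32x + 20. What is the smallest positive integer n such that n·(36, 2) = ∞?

4

2P: tangent at (36, 2): λ = (3·36² + 32)/(2·2) ≡ 16/4. 4⁻¹ ≡ 46 (mod 61) since 4·46 = 184 ≡ 1, so λ ≡ 16·46 ≡ 4.
  x = λ² - 36 - 36 = 16 - 72 ≡ 5; y = λ·(36 - 5) - 2 ≡ 0. → (5, 0)
3P: (5, 0) + (36, 2). λ = (2 - 0)/(36 - 5) ≡ 2/31 mod 61. 31⁻¹ ≡ 2 (mod 61) since 31·2 = 62 ≡ 1, so λ ≡ 4.
  x = λ² - 5 - 36 = 16 - 41 ≡ 36; y = λ·(5 - 36) - 0 ≡ 59. → (36, 59)
4P: (36, 59) + (36, 2): same x and y₁ ≡ -y₂, so the sum is ∞.
4P = ∞, so the order is 4.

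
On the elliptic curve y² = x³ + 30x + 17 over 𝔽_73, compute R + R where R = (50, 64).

(11, 46)

tangent at (50, 64): λ = (3·50² + 30)/(2·64) ≡ 11/55. 55⁻¹ ≡ 4 (mod 73), so λ ≡ 11·4 ≡ 44.
  x = λ² - 50 - 50 = 1936 - 100 ≡ 11; y = λ·(50 - 11) - 64 ≡ 46. → (11, 46)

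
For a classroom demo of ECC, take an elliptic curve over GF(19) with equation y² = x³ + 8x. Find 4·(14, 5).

(4, 18)

Write Q = (14, 5).
Repeated addition: build up to 4Q.
2Q: tangent at (14, 5): λ = (3·14² + 8)/(2·5) ≡ 7/10. 10⁻¹ ≡ 2 (mod 19), so λ ≡ 7·2 ≡ 14.
  x = λ² - 14 - 14 = 196 - 28 ≡ 16; y = λ·(14 - 16) - 5 ≡ 5. → (16, 5)
3Q: (16, 5) + (14, 5). λ = (5 - 5)/(14 - 16) ≡ 0/17 mod 19. 17⁻¹ ≡ 9 (mod 19), so λ ≡ 0.
  x = λ² - 16 - 14 = 0 - 30 ≡ 8; y = λ·(16 - 8) - 5 ≡ 14. → (8, 14)
4Q: (8, 14) + (14, 5). λ = (5 - 14)/(14 - 8) ≡ 10/6 mod 19. 6⁻¹ ≡ 16 (mod 19), so λ ≡ 8.
  x = λ² - 8 - 14 = 64 - 22 ≡ 4; y = λ·(8 - 4) - 14 ≡ 18. → (4, 18)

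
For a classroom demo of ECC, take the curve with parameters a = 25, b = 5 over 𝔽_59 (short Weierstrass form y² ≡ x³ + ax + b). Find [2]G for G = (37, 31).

tangent at (37, 31): λ = (3·37² + 25)/(2·31) ≡ 2/3. 3⁻¹ ≡ 20 (mod 59) since 3·20 = 60 ≡ 1, so λ ≡ 2·20 ≡ 40.
  x = λ² - 37 - 37 = 1600 - 74 ≡ 51; y = λ·(37 - 51) - 31 ≡ 58. → (51, 58)

(51, 58)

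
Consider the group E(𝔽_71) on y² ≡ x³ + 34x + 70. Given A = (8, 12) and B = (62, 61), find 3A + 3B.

First 3A:
Repeated addition: build up to 3A.
2A: tangent at (8, 12): λ = (3·8² + 34)/(2·12) ≡ 13/24. 24⁻¹ ≡ 3 (mod 71), so λ ≡ 13·3 ≡ 39.
  x = λ² - 8 - 8 = 1521 - 16 ≡ 14; y = λ·(8 - 14) - 12 ≡ 38. → (14, 38)
3A: (14, 38) + (8, 12). λ = (12 - 38)/(8 - 14) ≡ 45/65 mod 71. 65⁻¹ ≡ 59 (mod 71) since 65·59 = 3835 ≡ 1, so λ ≡ 28.
  x = λ² - 14 - 8 = 784 - 22 ≡ 52; y = λ·(14 - 52) - 38 ≡ 34. → (52, 34)
3A = (52, 34).
Next 3B:
Repeated addition: build up to 3B.
2B: tangent at (62, 61): λ = (3·62² + 34)/(2·61) ≡ 64/51. 51⁻¹ ≡ 39 (mod 71) since 51·39 = 1989 ≡ 1, so λ ≡ 64·39 ≡ 11.
  x = λ² - 62 - 62 = 121 - 124 ≡ 68; y = λ·(62 - 68) - 61 ≡ 15. → (68, 15)
3B: (68, 15) + (62, 61). λ = (61 - 15)/(62 - 68) ≡ 46/65 mod 71. 65⁻¹ ≡ 59 (mod 71), so λ ≡ 16.
  x = λ² - 68 - 62 = 256 - 130 ≡ 55; y = λ·(68 - 55) - 15 ≡ 51. → (55, 51)
3B = (55, 51).
Finally 3A + 3B:
(52, 34) + (55, 51). λ = (51 - 34)/(55 - 52) ≡ 17/3 mod 71. 3⁻¹ ≡ 24 (mod 71) since 3·24 = 72 ≡ 1, so λ ≡ 53.
  x = λ² - 52 - 55 = 2809 - 107 ≡ 4; y = λ·(52 - 4) - 34 ≡ 25. → (4, 25)

(4, 25)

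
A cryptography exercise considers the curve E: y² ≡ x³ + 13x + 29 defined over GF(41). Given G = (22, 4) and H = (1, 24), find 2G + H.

First 2G:
Repeated addition: build up to 2G.
2G: tangent at (22, 4): λ = (3·22² + 13)/(2·4) ≡ 30/8. 8⁻¹ ≡ 36 (mod 41), so λ ≡ 30·36 ≡ 14.
  x = λ² - 22 - 22 = 196 - 44 ≡ 29; y = λ·(22 - 29) - 4 ≡ 21. → (29, 21)
2G = (29, 21).
Finally 2G + H:
(29, 21) + (1, 24). λ = (24 - 21)/(1 - 29) ≡ 3/13 mod 41. 13⁻¹ ≡ 19 (mod 41), so λ ≡ 16.
  x = λ² - 29 - 1 = 256 - 30 ≡ 21; y = λ·(29 - 21) - 21 ≡ 25. → (21, 25)

(21, 25)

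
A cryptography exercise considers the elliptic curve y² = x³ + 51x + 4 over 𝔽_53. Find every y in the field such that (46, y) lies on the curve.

24, 29

x³ + 51x + 4 = 99686 ≡ 46 (mod 53).
Square roots of 46 mod 53: 24 and 29 (since 24² = 576 ≡ 46).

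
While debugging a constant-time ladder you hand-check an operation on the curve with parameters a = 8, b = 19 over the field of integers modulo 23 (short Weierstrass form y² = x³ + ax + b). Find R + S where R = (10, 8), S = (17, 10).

(5, 0)

(10, 8) + (17, 10). λ = (10 - 8)/(17 - 10) ≡ 2/7 mod 23. 7⁻¹ ≡ 10 (mod 23), so λ ≡ 20.
  x = λ² - 10 - 17 = 400 - 27 ≡ 5; y = λ·(10 - 5) - 8 ≡ 0. → (5, 0)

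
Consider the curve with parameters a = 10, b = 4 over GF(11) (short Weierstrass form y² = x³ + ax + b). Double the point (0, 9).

tangent at (0, 9): λ = (3·0² + 10)/(2·9) ≡ 10/7. 7⁻¹ ≡ 8 (mod 11), so λ ≡ 10·8 ≡ 3.
  x = λ² - 0 - 0 = 9 - 0 ≡ 9; y = λ·(0 - 9) - 9 ≡ 8. → (9, 8)

(9, 8)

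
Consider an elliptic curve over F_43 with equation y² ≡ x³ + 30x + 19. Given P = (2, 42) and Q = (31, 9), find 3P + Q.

O

First 3P:
Repeated addition: build up to 3P.
2P: tangent at (2, 42): λ = (3·2² + 30)/(2·42) ≡ 42/41. 41⁻¹ ≡ 21 (mod 43) since 41·21 = 861 ≡ 1, so λ ≡ 42·21 ≡ 22.
  x = λ² - 2 - 2 = 484 - 4 ≡ 7; y = λ·(2 - 7) - 42 ≡ 20. → (7, 20)
3P: (7, 20) + (2, 42). λ = (42 - 20)/(2 - 7) ≡ 22/38 mod 43. 38⁻¹ ≡ 17 (mod 43), so λ ≡ 30.
  x = λ² - 7 - 2 = 900 - 9 ≡ 31; y = λ·(7 - 31) - 20 ≡ 34. → (31, 34)
3P = (31, 34).
Finally 3P + Q:
(31, 34) + (31, 9): same x and y₁ ≡ -y₂, so the sum is the point at infinity.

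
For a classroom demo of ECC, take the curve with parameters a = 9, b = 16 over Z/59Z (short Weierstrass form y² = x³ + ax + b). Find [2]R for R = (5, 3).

(9, 0)

tangent at (5, 3): λ = (3·5² + 9)/(2·3) ≡ 25/6. 6⁻¹ ≡ 10 (mod 59), so λ ≡ 25·10 ≡ 14.
  x = λ² - 5 - 5 = 196 - 10 ≡ 9; y = λ·(5 - 9) - 3 ≡ 0. → (9, 0)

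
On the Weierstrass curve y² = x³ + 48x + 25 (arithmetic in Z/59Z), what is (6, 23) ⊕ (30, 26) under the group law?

(35, 25)

(6, 23) + (30, 26). λ = (26 - 23)/(30 - 6) ≡ 3/24 mod 59. 24⁻¹ ≡ 32 (mod 59) since 24·32 = 768 ≡ 1, so λ ≡ 37.
  x = λ² - 6 - 30 = 1369 - 36 ≡ 35; y = λ·(6 - 35) - 23 ≡ 25. → (35, 25)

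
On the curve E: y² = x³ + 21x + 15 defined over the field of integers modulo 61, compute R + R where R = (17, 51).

tangent at (17, 51): λ = (3·17² + 21)/(2·51) ≡ 34/41. 41⁻¹ ≡ 3 (mod 61) since 41·3 = 123 ≡ 1, so λ ≡ 34·3 ≡ 41.
  x = λ² - 17 - 17 = 1681 - 34 ≡ 0; y = λ·(17 - 0) - 51 ≡ 36. → (0, 36)

(0, 36)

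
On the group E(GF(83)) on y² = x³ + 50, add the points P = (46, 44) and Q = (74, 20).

(1, 36)

(46, 44) + (74, 20). λ = (20 - 44)/(74 - 46) ≡ 59/28 mod 83. 28⁻¹ ≡ 3 (mod 83), so λ ≡ 11.
  x = λ² - 46 - 74 = 121 - 120 ≡ 1; y = λ·(46 - 1) - 44 ≡ 36. → (1, 36)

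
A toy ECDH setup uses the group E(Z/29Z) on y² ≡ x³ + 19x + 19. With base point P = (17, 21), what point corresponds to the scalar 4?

Repeated addition: build up to 4P.
2P: tangent at (17, 21): λ = (3·17² + 19)/(2·21) ≡ 16/13. 13⁻¹ ≡ 9 (mod 29) since 13·9 = 117 ≡ 1, so λ ≡ 16·9 ≡ 28.
  x = λ² - 17 - 17 = 784 - 34 ≡ 25; y = λ·(17 - 25) - 21 ≡ 16. → (25, 16)
3P: (25, 16) + (17, 21). λ = (21 - 16)/(17 - 25) ≡ 5/21 mod 29. 21⁻¹ ≡ 18 (mod 29) since 21·18 = 378 ≡ 1, so λ ≡ 3.
  x = λ² - 25 - 17 = 9 - 42 ≡ 25; y = λ·(25 - 25) - 16 ≡ 13. → (25, 13)
4P: (25, 13) + (17, 21). λ = (21 - 13)/(17 - 25) ≡ 8/21 mod 29. 21⁻¹ ≡ 18 (mod 29) since 21·18 = 378 ≡ 1, so λ ≡ 28.
  x = λ² - 25 - 17 = 784 - 42 ≡ 17; y = λ·(25 - 17) - 13 ≡ 8. → (17, 8)

(17, 8)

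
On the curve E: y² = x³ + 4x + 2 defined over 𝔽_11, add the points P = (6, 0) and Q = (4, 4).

(5, 9)

(6, 0) + (4, 4). λ = (4 - 0)/(4 - 6) ≡ 4/9 mod 11. 9⁻¹ ≡ 5 (mod 11), so λ ≡ 9.
  x = λ² - 6 - 4 = 81 - 10 ≡ 5; y = λ·(6 - 5) - 0 ≡ 9. → (5, 9)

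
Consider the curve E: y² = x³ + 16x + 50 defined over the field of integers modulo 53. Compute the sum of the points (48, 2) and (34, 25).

(48, 2) + (34, 25). λ = (25 - 2)/(34 - 48) ≡ 23/39 mod 53. 39⁻¹ ≡ 34 (mod 53), so λ ≡ 40.
  x = λ² - 48 - 34 = 1600 - 82 ≡ 34; y = λ·(48 - 34) - 2 ≡ 28. → (34, 28)

(34, 28)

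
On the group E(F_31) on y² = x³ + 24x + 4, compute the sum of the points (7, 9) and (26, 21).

(30, 14)

(7, 9) + (26, 21). λ = (21 - 9)/(26 - 7) ≡ 12/19 mod 31. 19⁻¹ ≡ 18 (mod 31) since 19·18 = 342 ≡ 1, so λ ≡ 30.
  x = λ² - 7 - 26 = 900 - 33 ≡ 30; y = λ·(7 - 30) - 9 ≡ 14. → (30, 14)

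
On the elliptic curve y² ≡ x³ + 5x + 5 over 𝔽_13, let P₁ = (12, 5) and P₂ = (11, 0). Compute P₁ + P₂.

(12, 5) + (11, 0). λ = (0 - 5)/(11 - 12) ≡ 8/12 mod 13. 12⁻¹ ≡ 12 (mod 13) since 12·12 = 144 ≡ 1, so λ ≡ 5.
  x = λ² - 12 - 11 = 25 - 23 ≡ 2; y = λ·(12 - 2) - 5 ≡ 6. → (2, 6)

(2, 6)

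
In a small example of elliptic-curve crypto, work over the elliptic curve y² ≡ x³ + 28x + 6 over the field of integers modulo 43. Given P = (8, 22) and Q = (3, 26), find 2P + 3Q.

First 2P:
Repeated addition: build up to 2P.
2P: tangent at (8, 22): λ = (3·8² + 28)/(2·22) ≡ 5/1. 1⁻¹ ≡ 1 (mod 43), so λ ≡ 5·1 ≡ 5.
  x = λ² - 8 - 8 = 25 - 16 ≡ 9; y = λ·(8 - 9) - 22 ≡ 16. → (9, 16)
2P = (9, 16).
Next 3Q:
Repeated addition: build up to 3Q.
2Q: tangent at (3, 26): λ = (3·3² + 28)/(2·26) ≡ 12/9. 9⁻¹ ≡ 24 (mod 43) since 9·24 = 216 ≡ 1, so λ ≡ 12·24 ≡ 30.
  x = λ² - 3 - 3 = 900 - 6 ≡ 34; y = λ·(3 - 34) - 26 ≡ 33. → (34, 33)
3Q: (34, 33) + (3, 26). λ = (26 - 33)/(3 - 34) ≡ 36/12 mod 43. 12⁻¹ ≡ 18 (mod 43) since 12·18 = 216 ≡ 1, so λ ≡ 3.
  x = λ² - 34 - 3 = 9 - 37 ≡ 15; y = λ·(34 - 15) - 33 ≡ 24. → (15, 24)
3Q = (15, 24).
Finally 2P + 3Q:
(9, 16) + (15, 24). λ = (24 - 16)/(15 - 9) ≡ 8/6 mod 43. 6⁻¹ ≡ 36 (mod 43), so λ ≡ 30.
  x = λ² - 9 - 15 = 900 - 24 ≡ 16; y = λ·(9 - 16) - 16 ≡ 32. → (16, 32)

(16, 32)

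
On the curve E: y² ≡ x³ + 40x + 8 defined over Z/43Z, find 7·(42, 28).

(29, 31)

Write G = (42, 28).
Double-and-add on 7 = (111)₂. Start with G = (42, 28) for the leading 1-bit.
double: tangent at (42, 28): λ = (3·42² + 40)/(2·28) ≡ 0/13. 13⁻¹ ≡ 10 (mod 43) since 13·10 = 130 ≡ 1, so λ ≡ 0·10 ≡ 0.
  x = λ² - 42 - 42 = 0 - 84 ≡ 2; y = λ·(42 - 2) - 28 ≡ 15. → (2, 15)
add G: (2, 15) + (42, 28). λ = (28 - 15)/(42 - 2) ≡ 13/40 mod 43. 40⁻¹ ≡ 14 (mod 43), so λ ≡ 10.
  x = λ² - 2 - 42 = 100 - 44 ≡ 13; y = λ·(2 - 13) - 15 ≡ 4. → (13, 4)
double: tangent at (13, 4): λ = (3·13² + 40)/(2·4) ≡ 31/8. 8⁻¹ ≡ 27 (mod 43), so λ ≡ 31·27 ≡ 20.
  x = λ² - 13 - 13 = 400 - 26 ≡ 30; y = λ·(13 - 30) - 4 ≡ 0. → (30, 0)
add G: (30, 0) + (42, 28). λ = (28 - 0)/(42 - 30) ≡ 28/12 mod 43. 12⁻¹ ≡ 18 (mod 43) since 12·18 = 216 ≡ 1, so λ ≡ 31.
  x = λ² - 30 - 42 = 961 - 72 ≡ 29; y = λ·(30 - 29) - 0 ≡ 31. → (29, 31)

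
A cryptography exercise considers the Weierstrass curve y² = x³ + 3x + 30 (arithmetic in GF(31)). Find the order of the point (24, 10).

5

2P: tangent at (24, 10): λ = (3·24² + 3)/(2·10) ≡ 26/20. 20⁻¹ ≡ 14 (mod 31) since 20·14 = 280 ≡ 1, so λ ≡ 26·14 ≡ 23.
  x = λ² - 24 - 24 = 529 - 48 ≡ 16; y = λ·(24 - 16) - 10 ≡ 19. → (16, 19)
3P: (16, 19) + (24, 10). λ = (10 - 19)/(24 - 16) ≡ 22/8 mod 31. 8⁻¹ ≡ 4 (mod 31) since 8·4 = 32 ≡ 1, so λ ≡ 26.
  x = λ² - 16 - 24 = 676 - 40 ≡ 16; y = λ·(16 - 16) - 19 ≡ 12. → (16, 12)
4P: (16, 12) + (24, 10). λ = (10 - 12)/(24 - 16) ≡ 29/8 mod 31. 8⁻¹ ≡ 4 (mod 31) since 8·4 = 32 ≡ 1, so λ ≡ 23.
  x = λ² - 16 - 24 = 529 - 40 ≡ 24; y = λ·(16 - 24) - 12 ≡ 21. → (24, 21)
5P: (24, 21) + (24, 10): same x and y₁ ≡ -y₂, so the sum is 𝒪.
5P = 𝒪, so the order is 5.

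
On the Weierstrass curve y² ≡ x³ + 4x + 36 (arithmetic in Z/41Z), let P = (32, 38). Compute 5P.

Double-and-add on 5 = (101)₂. Start with P = (32, 38) for the leading 1-bit.
double: tangent at (32, 38): λ = (3·32² + 4)/(2·38) ≡ 1/35. 35⁻¹ ≡ 34 (mod 41) since 35·34 = 1190 ≡ 1, so λ ≡ 1·34 ≡ 34.
  x = λ² - 32 - 32 = 1156 - 64 ≡ 26; y = λ·(32 - 26) - 38 ≡ 2. → (26, 2)
double: tangent at (26, 2): λ = (3·26² + 4)/(2·2) ≡ 23/4. 4⁻¹ ≡ 31 (mod 41), so λ ≡ 23·31 ≡ 16.
  x = λ² - 26 - 26 = 256 - 52 ≡ 40; y = λ·(26 - 40) - 2 ≡ 20. → (40, 20)
add P: (40, 20) + (32, 38). λ = (38 - 20)/(32 - 40) ≡ 18/33 mod 41. 33⁻¹ ≡ 5 (mod 41), so λ ≡ 8.
  x = λ² - 40 - 32 = 64 - 72 ≡ 33; y = λ·(40 - 33) - 20 ≡ 36. → (33, 36)

(33, 36)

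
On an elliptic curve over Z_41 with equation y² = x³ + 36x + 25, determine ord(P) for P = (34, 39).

2P: tangent at (34, 39): λ = (3·34² + 36)/(2·39) ≡ 19/37. 37⁻¹ ≡ 10 (mod 41), so λ ≡ 19·10 ≡ 26.
  x = λ² - 34 - 34 = 676 - 68 ≡ 34; y = λ·(34 - 34) - 39 ≡ 2. → (34, 2)
3P: (34, 2) + (34, 39): same x and y₁ ≡ -y₂, so the sum is O.
3P = O, so the order is 3.

3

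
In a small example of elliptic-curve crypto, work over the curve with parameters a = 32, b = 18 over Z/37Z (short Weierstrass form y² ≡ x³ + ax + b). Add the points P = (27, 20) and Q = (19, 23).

(16, 36)

(27, 20) + (19, 23). λ = (23 - 20)/(19 - 27) ≡ 3/29 mod 37. 29⁻¹ ≡ 23 (mod 37) since 29·23 = 667 ≡ 1, so λ ≡ 32.
  x = λ² - 27 - 19 = 1024 - 46 ≡ 16; y = λ·(27 - 16) - 20 ≡ 36. → (16, 36)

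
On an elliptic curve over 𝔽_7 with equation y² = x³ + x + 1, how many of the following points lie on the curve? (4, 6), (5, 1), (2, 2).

1

(4, 6): 6² ≡ 1, rhs ≡ 6 → off.
(5, 1): 1² ≡ 1, rhs ≡ 5 → off.
(2, 2): 2² ≡ 4, rhs ≡ 4 → on.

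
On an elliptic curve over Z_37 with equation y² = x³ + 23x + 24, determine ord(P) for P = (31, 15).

2P: tangent at (31, 15): λ = (3·31² + 23)/(2·15) ≡ 20/30. 30⁻¹ ≡ 21 (mod 37) since 30·21 = 630 ≡ 1, so λ ≡ 20·21 ≡ 13.
  x = λ² - 31 - 31 = 169 - 62 ≡ 33; y = λ·(31 - 33) - 15 ≡ 33. → (33, 33)
3P: (33, 33) + (31, 15). λ = (15 - 33)/(31 - 33) ≡ 19/35 mod 37. 35⁻¹ ≡ 18 (mod 37), so λ ≡ 9.
  x = λ² - 33 - 31 = 81 - 64 ≡ 17; y = λ·(33 - 17) - 33 ≡ 0. → (17, 0)
4P: (17, 0) + (31, 15). λ = (15 - 0)/(31 - 17) ≡ 15/14 mod 37. 14⁻¹ ≡ 8 (mod 37), so λ ≡ 9.
  x = λ² - 17 - 31 = 81 - 48 ≡ 33; y = λ·(17 - 33) - 0 ≡ 4. → (33, 4)
5P: (33, 4) + (31, 15). λ = (15 - 4)/(31 - 33) ≡ 11/35 mod 37. 35⁻¹ ≡ 18 (mod 37), so λ ≡ 13.
  x = λ² - 33 - 31 = 169 - 64 ≡ 31; y = λ·(33 - 31) - 4 ≡ 22. → (31, 22)
6P: (31, 22) + (31, 15): same x and y₁ ≡ -y₂, so the sum is ∞.
6P = ∞, so the order is 6.

6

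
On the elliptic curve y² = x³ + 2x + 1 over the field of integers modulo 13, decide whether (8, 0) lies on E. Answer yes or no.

y² = 0² ≡ 0; x³ + 2x + 1 = 529 ≡ 9 (mod 13). 0 ≠ 9.

no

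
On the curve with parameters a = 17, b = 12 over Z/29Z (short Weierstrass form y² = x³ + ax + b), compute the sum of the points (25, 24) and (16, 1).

(11, 15)

(25, 24) + (16, 1). λ = (1 - 24)/(16 - 25) ≡ 6/20 mod 29. 20⁻¹ ≡ 16 (mod 29), so λ ≡ 9.
  x = λ² - 25 - 16 = 81 - 41 ≡ 11; y = λ·(25 - 11) - 24 ≡ 15. → (11, 15)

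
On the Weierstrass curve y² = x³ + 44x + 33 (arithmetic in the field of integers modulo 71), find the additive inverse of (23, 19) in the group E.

(23, 52)

-(23, 19) = (23, -19 mod 71) = (23, 52).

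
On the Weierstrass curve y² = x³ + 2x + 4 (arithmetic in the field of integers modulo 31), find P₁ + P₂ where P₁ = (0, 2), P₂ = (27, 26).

(9, 21)

(0, 2) + (27, 26). λ = (26 - 2)/(27 - 0) ≡ 24/27 mod 31. 27⁻¹ ≡ 23 (mod 31) since 27·23 = 621 ≡ 1, so λ ≡ 25.
  x = λ² - 0 - 27 = 625 - 27 ≡ 9; y = λ·(0 - 9) - 2 ≡ 21. → (9, 21)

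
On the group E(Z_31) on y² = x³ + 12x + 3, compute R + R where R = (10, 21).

(20, 11)

tangent at (10, 21): λ = (3·10² + 12)/(2·21) ≡ 2/11. 11⁻¹ ≡ 17 (mod 31) since 11·17 = 187 ≡ 1, so λ ≡ 2·17 ≡ 3.
  x = λ² - 10 - 10 = 9 - 20 ≡ 20; y = λ·(10 - 20) - 21 ≡ 11. → (20, 11)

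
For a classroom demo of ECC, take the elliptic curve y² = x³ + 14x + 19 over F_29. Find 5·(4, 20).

(9, 2)

Write Q = (4, 20).
Repeated addition: build up to 5Q.
2Q: tangent at (4, 20): λ = (3·4² + 14)/(2·20) ≡ 4/11. 11⁻¹ ≡ 8 (mod 29), so λ ≡ 4·8 ≡ 3.
  x = λ² - 4 - 4 = 9 - 8 ≡ 1; y = λ·(4 - 1) - 20 ≡ 18. → (1, 18)
3Q: (1, 18) + (4, 20). λ = (20 - 18)/(4 - 1) ≡ 2/3 mod 29. 3⁻¹ ≡ 10 (mod 29) since 3·10 = 30 ≡ 1, so λ ≡ 20.
  x = λ² - 1 - 4 = 400 - 5 ≡ 18; y = λ·(1 - 18) - 18 ≡ 19. → (18, 19)
4Q: (18, 19) + (4, 20). λ = (20 - 19)/(4 - 18) ≡ 1/15 mod 29. 15⁻¹ ≡ 2 (mod 29) since 15·2 = 30 ≡ 1, so λ ≡ 2.
  x = λ² - 18 - 4 = 4 - 22 ≡ 11; y = λ·(18 - 11) - 19 ≡ 24. → (11, 24)
5Q: (11, 24) + (4, 20). λ = (20 - 24)/(4 - 11) ≡ 25/22 mod 29. 22⁻¹ ≡ 4 (mod 29), so λ ≡ 13.
  x = λ² - 11 - 4 = 169 - 15 ≡ 9; y = λ·(11 - 9) - 24 ≡ 2. → (9, 2)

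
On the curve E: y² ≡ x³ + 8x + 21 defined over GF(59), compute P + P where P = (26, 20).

(26, 39)

tangent at (26, 20): λ = (3·26² + 8)/(2·20) ≡ 30/40. 40⁻¹ ≡ 31 (mod 59), so λ ≡ 30·31 ≡ 45.
  x = λ² - 26 - 26 = 2025 - 52 ≡ 26; y = λ·(26 - 26) - 20 ≡ 39. → (26, 39)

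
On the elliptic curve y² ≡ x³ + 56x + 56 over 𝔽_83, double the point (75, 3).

tangent at (75, 3): λ = (3·75² + 56)/(2·3) ≡ 82/6. 6⁻¹ ≡ 14 (mod 83), so λ ≡ 82·14 ≡ 69.
  x = λ² - 75 - 75 = 4761 - 150 ≡ 46; y = λ·(75 - 46) - 3 ≡ 6. → (46, 6)

(46, 6)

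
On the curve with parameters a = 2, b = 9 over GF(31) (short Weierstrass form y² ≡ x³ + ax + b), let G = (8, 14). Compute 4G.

Double-and-add on 4 = (100)₂. Start with G = (8, 14) for the leading 1-bit.
double: tangent at (8, 14): λ = (3·8² + 2)/(2·14) ≡ 8/28. 28⁻¹ ≡ 10 (mod 31), so λ ≡ 8·10 ≡ 18.
  x = λ² - 8 - 8 = 324 - 16 ≡ 29; y = λ·(8 - 29) - 14 ≡ 11. → (29, 11)
double: tangent at (29, 11): λ = (3·29² + 2)/(2·11) ≡ 14/22. 22⁻¹ ≡ 24 (mod 31), so λ ≡ 14·24 ≡ 26.
  x = λ² - 29 - 29 = 676 - 58 ≡ 29; y = λ·(29 - 29) - 11 ≡ 20. → (29, 20)

(29, 20)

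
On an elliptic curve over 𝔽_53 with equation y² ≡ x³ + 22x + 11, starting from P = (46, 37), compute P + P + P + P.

Repeated addition: build up to 4P.
2P: tangent at (46, 37): λ = (3·46² + 22)/(2·37) ≡ 10/21. 21⁻¹ ≡ 48 (mod 53) since 21·48 = 1008 ≡ 1, so λ ≡ 10·48 ≡ 3.
  x = λ² - 46 - 46 = 9 - 92 ≡ 23; y = λ·(46 - 23) - 37 ≡ 32. → (23, 32)
3P: (23, 32) + (46, 37). λ = (37 - 32)/(46 - 23) ≡ 5/23 mod 53. 23⁻¹ ≡ 30 (mod 53) since 23·30 = 690 ≡ 1, so λ ≡ 44.
  x = λ² - 23 - 46 = 1936 - 69 ≡ 12; y = λ·(23 - 12) - 32 ≡ 28. → (12, 28)
4P: (12, 28) + (46, 37). λ = (37 - 28)/(46 - 12) ≡ 9/34 mod 53. 34⁻¹ ≡ 39 (mod 53) since 34·39 = 1326 ≡ 1, so λ ≡ 33.
  x = λ² - 12 - 46 = 1089 - 58 ≡ 24; y = λ·(12 - 24) - 28 ≡ 0. → (24, 0)

(24, 0)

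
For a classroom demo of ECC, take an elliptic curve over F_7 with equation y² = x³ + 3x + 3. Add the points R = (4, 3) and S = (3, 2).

(4, 3) + (3, 2). λ = (2 - 3)/(3 - 4) ≡ 6/6 mod 7. 6⁻¹ ≡ 6 (mod 7), so λ ≡ 1.
  x = λ² - 4 - 3 = 1 - 7 ≡ 1; y = λ·(4 - 1) - 3 ≡ 0. → (1, 0)

(1, 0)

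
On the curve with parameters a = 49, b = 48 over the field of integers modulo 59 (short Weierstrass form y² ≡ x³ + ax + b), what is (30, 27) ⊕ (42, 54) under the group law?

(30, 27) + (42, 54). λ = (54 - 27)/(42 - 30) ≡ 27/12 mod 59. 12⁻¹ ≡ 5 (mod 59) since 12·5 = 60 ≡ 1, so λ ≡ 17.
  x = λ² - 30 - 42 = 289 - 72 ≡ 40; y = λ·(30 - 40) - 27 ≡ 39. → (40, 39)

(40, 39)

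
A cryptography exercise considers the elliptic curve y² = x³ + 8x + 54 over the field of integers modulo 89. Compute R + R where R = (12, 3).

(83, 71)

tangent at (12, 3): λ = (3·12² + 8)/(2·3) ≡ 84/6. 6⁻¹ ≡ 15 (mod 89), so λ ≡ 84·15 ≡ 14.
  x = λ² - 12 - 12 = 196 - 24 ≡ 83; y = λ·(12 - 83) - 3 ≡ 71. → (83, 71)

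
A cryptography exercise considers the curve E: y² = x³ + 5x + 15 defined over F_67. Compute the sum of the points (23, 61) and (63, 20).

(23, 61) + (63, 20). λ = (20 - 61)/(63 - 23) ≡ 26/40 mod 67. 40⁻¹ ≡ 62 (mod 67) since 40·62 = 2480 ≡ 1, so λ ≡ 4.
  x = λ² - 23 - 63 = 16 - 86 ≡ 64; y = λ·(23 - 64) - 61 ≡ 43. → (64, 43)

(64, 43)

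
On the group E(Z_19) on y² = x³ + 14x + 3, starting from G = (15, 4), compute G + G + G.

Repeated addition: build up to 3G.
2G: tangent at (15, 4): λ = (3·15² + 14)/(2·4) ≡ 5/8. 8⁻¹ ≡ 12 (mod 19), so λ ≡ 5·12 ≡ 3.
  x = λ² - 15 - 15 = 9 - 30 ≡ 17; y = λ·(15 - 17) - 4 ≡ 9. → (17, 9)
3G: (17, 9) + (15, 4). λ = (4 - 9)/(15 - 17) ≡ 14/17 mod 19. 17⁻¹ ≡ 9 (mod 19), so λ ≡ 12.
  x = λ² - 17 - 15 = 144 - 32 ≡ 17; y = λ·(17 - 17) - 9 ≡ 10. → (17, 10)

(17, 10)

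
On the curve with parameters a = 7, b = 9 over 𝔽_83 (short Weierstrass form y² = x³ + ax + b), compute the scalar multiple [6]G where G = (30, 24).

Repeated addition: build up to 6G.
2G: tangent at (30, 24): λ = (3·30² + 7)/(2·24) ≡ 51/48. 48⁻¹ ≡ 64 (mod 83) since 48·64 = 3072 ≡ 1, so λ ≡ 51·64 ≡ 27.
  x = λ² - 30 - 30 = 729 - 60 ≡ 5; y = λ·(30 - 5) - 24 ≡ 70. → (5, 70)
3G: (5, 70) + (30, 24). λ = (24 - 70)/(30 - 5) ≡ 37/25 mod 83. 25⁻¹ ≡ 10 (mod 83) since 25·10 = 250 ≡ 1, so λ ≡ 38.
  x = λ² - 5 - 30 = 1444 - 35 ≡ 81; y = λ·(5 - 81) - 70 ≡ 30. → (81, 30)
4G: (81, 30) + (30, 24). λ = (24 - 30)/(30 - 81) ≡ 77/32 mod 83. 32⁻¹ ≡ 13 (mod 83), so λ ≡ 5.
  x = λ² - 81 - 30 = 25 - 111 ≡ 80; y = λ·(81 - 80) - 30 ≡ 58. → (80, 58)
5G: (80, 58) + (30, 24). λ = (24 - 58)/(30 - 80) ≡ 49/33 mod 83. 33⁻¹ ≡ 78 (mod 83), so λ ≡ 4.
  x = λ² - 80 - 30 = 16 - 110 ≡ 72; y = λ·(80 - 72) - 58 ≡ 57. → (72, 57)
6G: (72, 57) + (30, 24). λ = (24 - 57)/(30 - 72) ≡ 50/41 mod 83. 41⁻¹ ≡ 81 (mod 83), so λ ≡ 66.
  x = λ² - 72 - 30 = 4356 - 102 ≡ 21; y = λ·(72 - 21) - 57 ≡ 72. → (21, 72)

(21, 72)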